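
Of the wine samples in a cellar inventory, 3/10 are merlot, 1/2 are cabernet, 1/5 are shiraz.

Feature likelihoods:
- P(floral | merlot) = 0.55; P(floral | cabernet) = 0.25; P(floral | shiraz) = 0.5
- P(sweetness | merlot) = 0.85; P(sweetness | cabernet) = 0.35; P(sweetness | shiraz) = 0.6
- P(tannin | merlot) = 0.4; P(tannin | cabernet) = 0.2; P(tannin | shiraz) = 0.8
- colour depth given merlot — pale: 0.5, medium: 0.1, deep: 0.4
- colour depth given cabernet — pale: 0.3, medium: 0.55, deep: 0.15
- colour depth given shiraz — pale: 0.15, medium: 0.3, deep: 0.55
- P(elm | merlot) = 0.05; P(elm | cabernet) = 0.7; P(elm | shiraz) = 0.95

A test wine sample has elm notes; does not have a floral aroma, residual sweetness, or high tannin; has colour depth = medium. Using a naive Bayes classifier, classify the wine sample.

cabernet

merlot: 0.3 × (1−0.55) × (1−0.85) × (1−0.4) × 0.1 × 0.05 = 0.00006075
cabernet: 0.5 × (1−0.25) × (1−0.35) × (1−0.2) × 0.55 × 0.7 = 0.075075
shiraz: 0.2 × (1−0.5) × (1−0.6) × (1−0.8) × 0.3 × 0.95 = 0.00228
Highest score → cabernet.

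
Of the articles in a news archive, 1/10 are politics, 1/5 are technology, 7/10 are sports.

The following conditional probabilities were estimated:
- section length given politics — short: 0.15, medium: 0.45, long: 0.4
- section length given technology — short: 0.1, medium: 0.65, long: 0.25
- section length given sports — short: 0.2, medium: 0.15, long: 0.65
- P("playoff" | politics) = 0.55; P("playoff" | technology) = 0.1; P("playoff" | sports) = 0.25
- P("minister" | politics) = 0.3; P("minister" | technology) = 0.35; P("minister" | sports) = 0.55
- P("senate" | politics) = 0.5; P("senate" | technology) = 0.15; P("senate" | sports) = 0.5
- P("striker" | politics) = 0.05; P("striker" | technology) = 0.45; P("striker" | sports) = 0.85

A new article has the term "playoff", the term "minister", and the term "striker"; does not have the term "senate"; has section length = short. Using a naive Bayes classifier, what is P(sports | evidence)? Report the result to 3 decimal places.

0.961

politics: 0.1 × 0.15 × 0.55 × 0.3 × (1−0.5) × 0.05 = 0.000061875
technology: 0.2 × 0.1 × 0.1 × 0.35 × (1−0.15) × 0.45 = 0.00026775
sports: 0.7 × 0.2 × 0.25 × 0.55 × (1−0.5) × 0.85 = 0.00818125
P(sports | x) = 0.00818125 / 0.008510875 ≈ 0.961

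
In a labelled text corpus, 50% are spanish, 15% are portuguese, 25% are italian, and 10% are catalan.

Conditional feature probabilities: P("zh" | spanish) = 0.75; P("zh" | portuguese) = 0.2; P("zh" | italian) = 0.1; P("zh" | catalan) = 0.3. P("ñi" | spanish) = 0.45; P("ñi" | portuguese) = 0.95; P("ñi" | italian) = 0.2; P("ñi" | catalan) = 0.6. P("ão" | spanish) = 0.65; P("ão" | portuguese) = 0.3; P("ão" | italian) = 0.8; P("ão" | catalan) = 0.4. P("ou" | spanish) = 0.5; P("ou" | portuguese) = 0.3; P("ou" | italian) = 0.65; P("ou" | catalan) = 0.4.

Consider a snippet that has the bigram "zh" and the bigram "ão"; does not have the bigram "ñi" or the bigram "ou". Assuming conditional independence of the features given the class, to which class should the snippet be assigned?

spanish

spanish: 0.5 × 0.75 × (1−0.45) × 0.65 × (1−0.5) = 0.06703125
portuguese: 0.15 × 0.2 × (1−0.95) × 0.3 × (1−0.3) = 0.000315
italian: 0.25 × 0.1 × (1−0.2) × 0.8 × (1−0.65) = 0.0056
catalan: 0.1 × 0.3 × (1−0.6) × 0.4 × (1−0.4) = 0.00288
Highest score → spanish.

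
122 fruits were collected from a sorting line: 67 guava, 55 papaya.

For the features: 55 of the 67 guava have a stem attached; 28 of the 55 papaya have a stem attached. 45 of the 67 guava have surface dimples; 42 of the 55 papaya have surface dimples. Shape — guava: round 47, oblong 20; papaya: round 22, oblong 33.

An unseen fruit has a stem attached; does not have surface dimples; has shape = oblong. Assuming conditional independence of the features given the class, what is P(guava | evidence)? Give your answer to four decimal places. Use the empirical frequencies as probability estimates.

0.5758

guava: (67/122) × (55/67) × (22/67) × (20/67) ≈ 0.0441882
papaya: (55/122) × (28/55) × (13/55) × (33/55) ≈ 0.0325484
P(guava | x) = 0.0441882 / 0.0767366 ≈ 0.5758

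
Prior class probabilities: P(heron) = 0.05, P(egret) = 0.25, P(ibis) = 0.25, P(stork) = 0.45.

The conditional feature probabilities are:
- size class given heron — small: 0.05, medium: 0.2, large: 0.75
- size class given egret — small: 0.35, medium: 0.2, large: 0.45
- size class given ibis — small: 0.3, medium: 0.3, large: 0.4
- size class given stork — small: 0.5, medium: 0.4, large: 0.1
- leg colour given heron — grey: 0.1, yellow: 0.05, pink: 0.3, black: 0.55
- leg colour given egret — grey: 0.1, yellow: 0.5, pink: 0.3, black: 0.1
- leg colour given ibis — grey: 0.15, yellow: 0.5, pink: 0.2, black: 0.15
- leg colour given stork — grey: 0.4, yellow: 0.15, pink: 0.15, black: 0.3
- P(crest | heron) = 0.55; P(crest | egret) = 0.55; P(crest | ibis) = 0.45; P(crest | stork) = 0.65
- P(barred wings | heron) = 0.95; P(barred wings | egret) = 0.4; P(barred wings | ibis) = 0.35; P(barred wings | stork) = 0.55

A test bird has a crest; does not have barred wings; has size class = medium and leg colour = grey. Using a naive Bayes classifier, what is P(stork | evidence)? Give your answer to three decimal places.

heron: 0.05 × 0.2 × 0.1 × 0.55 × (1−0.95) = 0.0000275
egret: 0.25 × 0.2 × 0.1 × 0.55 × (1−0.4) = 0.00165
ibis: 0.25 × 0.3 × 0.15 × 0.45 × (1−0.35) = 0.003290625
stork: 0.45 × 0.4 × 0.4 × 0.65 × (1−0.55) = 0.02106
P(stork | x) = 0.02106 / 0.026028125 ≈ 0.809

0.809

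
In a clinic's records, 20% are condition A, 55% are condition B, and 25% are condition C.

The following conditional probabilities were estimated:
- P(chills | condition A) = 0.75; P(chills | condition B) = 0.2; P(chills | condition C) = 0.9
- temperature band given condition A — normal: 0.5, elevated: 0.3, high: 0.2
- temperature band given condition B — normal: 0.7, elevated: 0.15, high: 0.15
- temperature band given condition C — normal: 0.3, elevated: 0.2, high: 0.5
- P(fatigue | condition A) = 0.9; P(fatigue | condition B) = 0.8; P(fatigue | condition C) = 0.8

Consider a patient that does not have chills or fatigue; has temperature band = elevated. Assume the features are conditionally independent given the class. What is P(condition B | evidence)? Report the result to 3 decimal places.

condition A: 0.2 × (1−0.75) × 0.3 × (1−0.9) = 0.0015
condition B: 0.55 × (1−0.2) × 0.15 × (1−0.8) = 0.0132
condition C: 0.25 × (1−0.9) × 0.2 × (1−0.8) = 0.001
P(condition B | x) = 0.0132 / 0.0157 ≈ 0.841

0.841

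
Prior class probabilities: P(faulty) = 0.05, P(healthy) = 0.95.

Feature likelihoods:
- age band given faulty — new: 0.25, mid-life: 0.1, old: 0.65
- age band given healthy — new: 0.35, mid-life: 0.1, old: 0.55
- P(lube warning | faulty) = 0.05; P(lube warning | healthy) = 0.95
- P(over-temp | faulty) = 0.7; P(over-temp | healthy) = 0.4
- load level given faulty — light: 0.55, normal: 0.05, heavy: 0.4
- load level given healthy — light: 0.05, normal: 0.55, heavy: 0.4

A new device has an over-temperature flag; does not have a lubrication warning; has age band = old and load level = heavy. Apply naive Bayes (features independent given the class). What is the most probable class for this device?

faulty

faulty: 0.05 × 0.65 × (1−0.05) × 0.7 × 0.4 = 0.008645
healthy: 0.95 × 0.55 × (1−0.95) × 0.4 × 0.4 = 0.00418
Highest score → faulty.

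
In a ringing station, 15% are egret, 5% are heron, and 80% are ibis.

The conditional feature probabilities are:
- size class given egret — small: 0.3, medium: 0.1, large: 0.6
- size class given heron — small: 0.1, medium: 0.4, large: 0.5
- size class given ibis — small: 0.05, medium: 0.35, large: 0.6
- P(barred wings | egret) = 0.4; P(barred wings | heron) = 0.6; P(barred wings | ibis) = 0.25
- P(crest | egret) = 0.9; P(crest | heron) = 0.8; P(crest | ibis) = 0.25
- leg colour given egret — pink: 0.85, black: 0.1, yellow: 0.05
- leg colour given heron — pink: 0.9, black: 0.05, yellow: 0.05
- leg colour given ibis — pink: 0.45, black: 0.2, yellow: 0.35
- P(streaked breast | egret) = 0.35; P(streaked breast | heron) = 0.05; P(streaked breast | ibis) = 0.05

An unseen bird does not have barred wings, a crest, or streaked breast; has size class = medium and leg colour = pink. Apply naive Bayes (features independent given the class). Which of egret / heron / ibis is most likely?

ibis

egret: 0.15 × 0.1 × (1−0.4) × (1−0.9) × 0.85 × (1−0.35) = 0.00049725
heron: 0.05 × 0.4 × (1−0.6) × (1−0.8) × 0.9 × (1−0.05) = 0.001368
ibis: 0.8 × 0.35 × (1−0.25) × (1−0.25) × 0.45 × (1−0.05) = 0.06733125
Highest score → ibis.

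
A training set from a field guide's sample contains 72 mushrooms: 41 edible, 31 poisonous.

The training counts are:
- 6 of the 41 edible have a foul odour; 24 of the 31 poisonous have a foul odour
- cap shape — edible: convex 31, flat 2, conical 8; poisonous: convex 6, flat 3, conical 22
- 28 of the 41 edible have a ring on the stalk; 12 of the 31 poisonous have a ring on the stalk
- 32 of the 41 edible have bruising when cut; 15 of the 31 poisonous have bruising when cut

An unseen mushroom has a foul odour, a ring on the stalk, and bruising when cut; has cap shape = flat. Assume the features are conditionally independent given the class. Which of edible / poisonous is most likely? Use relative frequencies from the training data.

edible: (41/72) × (6/41) × (2/41) × (28/41) × (32/41) ≈ 0.00216673
poisonous: (31/72) × (24/31) × (3/31) × (12/31) × (15/31) ≈ 0.00604209
Highest score → poisonous.

poisonous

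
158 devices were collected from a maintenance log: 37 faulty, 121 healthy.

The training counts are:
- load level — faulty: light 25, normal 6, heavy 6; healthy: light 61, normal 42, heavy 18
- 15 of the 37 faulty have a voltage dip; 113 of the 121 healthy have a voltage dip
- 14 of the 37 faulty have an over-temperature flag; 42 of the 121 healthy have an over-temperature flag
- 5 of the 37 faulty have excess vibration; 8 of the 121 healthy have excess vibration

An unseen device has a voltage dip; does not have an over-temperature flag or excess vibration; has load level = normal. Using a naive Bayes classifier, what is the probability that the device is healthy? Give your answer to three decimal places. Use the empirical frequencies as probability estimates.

faulty: (37/158) × (6/37) × (15/37) × (23/37) × (32/37) ≈ 0.00827672
healthy: (121/158) × (42/121) × (113/121) × (79/121) × (113/121) ≈ 0.151363
P(healthy | x) = 0.151363 / 0.15963972 ≈ 0.948

0.948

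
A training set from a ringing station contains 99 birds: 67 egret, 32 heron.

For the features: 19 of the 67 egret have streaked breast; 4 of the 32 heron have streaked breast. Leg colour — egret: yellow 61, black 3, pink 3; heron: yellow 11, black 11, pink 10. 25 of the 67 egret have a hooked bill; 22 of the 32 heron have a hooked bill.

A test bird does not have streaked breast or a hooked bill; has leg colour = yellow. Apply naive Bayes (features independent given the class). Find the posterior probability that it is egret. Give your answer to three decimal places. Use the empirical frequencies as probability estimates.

egret: (67/99) × (48/67) × (61/67) × (42/67) ≈ 0.276717
heron: (32/99) × (28/32) × (11/32) × (10/32) ≈ 0.0303819
P(egret | x) = 0.276717 / 0.3070989 ≈ 0.901

0.901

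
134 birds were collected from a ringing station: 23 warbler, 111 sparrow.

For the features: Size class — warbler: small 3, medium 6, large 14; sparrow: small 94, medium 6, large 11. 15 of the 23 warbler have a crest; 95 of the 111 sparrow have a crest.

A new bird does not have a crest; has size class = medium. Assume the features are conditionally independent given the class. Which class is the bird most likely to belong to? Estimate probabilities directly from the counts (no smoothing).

warbler

warbler: (23/134) × (6/23) × (8/23) ≈ 0.0155743
sparrow: (111/134) × (6/111) × (16/111) ≈ 0.00645422
Highest score → warbler.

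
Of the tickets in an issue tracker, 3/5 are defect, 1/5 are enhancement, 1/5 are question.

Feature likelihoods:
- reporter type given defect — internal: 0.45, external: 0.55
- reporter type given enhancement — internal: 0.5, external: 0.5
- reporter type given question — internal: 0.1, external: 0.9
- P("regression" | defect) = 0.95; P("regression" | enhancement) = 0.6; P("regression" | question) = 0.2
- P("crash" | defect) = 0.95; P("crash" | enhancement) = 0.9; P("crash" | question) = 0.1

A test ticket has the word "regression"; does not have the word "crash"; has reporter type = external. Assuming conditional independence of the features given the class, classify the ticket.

question

defect: 0.6 × 0.55 × 0.95 × (1−0.95) = 0.015675
enhancement: 0.2 × 0.5 × 0.6 × (1−0.9) = 0.006
question: 0.2 × 0.9 × 0.2 × (1−0.1) = 0.0324
Highest score → question.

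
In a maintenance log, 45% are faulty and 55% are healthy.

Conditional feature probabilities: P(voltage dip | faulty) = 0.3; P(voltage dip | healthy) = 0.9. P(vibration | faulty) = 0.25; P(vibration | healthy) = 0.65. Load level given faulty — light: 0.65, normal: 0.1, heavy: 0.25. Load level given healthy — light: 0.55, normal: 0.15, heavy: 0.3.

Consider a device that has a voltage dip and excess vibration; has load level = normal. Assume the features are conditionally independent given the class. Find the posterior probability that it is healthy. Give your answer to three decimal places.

faulty: 0.45 × 0.3 × 0.25 × 0.1 = 0.003375
healthy: 0.55 × 0.9 × 0.65 × 0.15 = 0.0482625
P(healthy | x) = 0.0482625 / 0.0516375 ≈ 0.935

0.935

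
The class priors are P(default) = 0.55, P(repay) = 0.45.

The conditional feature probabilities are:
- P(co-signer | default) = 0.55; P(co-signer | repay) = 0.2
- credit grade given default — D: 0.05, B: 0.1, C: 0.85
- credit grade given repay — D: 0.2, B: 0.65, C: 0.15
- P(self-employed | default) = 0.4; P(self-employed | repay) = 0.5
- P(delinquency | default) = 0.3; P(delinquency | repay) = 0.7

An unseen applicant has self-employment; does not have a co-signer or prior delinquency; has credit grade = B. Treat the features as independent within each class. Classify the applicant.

repay

default: 0.55 × (1−0.55) × 0.1 × 0.4 × (1−0.3) = 0.00693
repay: 0.45 × (1−0.2) × 0.65 × 0.5 × (1−0.7) = 0.0351
Highest score → repay.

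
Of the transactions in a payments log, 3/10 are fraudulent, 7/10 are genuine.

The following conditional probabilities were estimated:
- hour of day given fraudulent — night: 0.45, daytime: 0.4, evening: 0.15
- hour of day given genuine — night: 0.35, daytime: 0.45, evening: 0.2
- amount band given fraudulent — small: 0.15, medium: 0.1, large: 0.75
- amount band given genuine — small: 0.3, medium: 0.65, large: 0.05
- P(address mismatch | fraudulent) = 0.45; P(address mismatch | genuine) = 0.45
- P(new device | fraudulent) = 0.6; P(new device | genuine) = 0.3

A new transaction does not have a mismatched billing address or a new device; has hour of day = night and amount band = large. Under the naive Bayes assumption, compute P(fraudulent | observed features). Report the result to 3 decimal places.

0.825

fraudulent: 0.3 × 0.45 × 0.75 × (1−0.45) × (1−0.6) = 0.022275
genuine: 0.7 × 0.35 × 0.05 × (1−0.45) × (1−0.3) = 0.00471625
P(fraudulent | x) = 0.022275 / 0.02699125 ≈ 0.825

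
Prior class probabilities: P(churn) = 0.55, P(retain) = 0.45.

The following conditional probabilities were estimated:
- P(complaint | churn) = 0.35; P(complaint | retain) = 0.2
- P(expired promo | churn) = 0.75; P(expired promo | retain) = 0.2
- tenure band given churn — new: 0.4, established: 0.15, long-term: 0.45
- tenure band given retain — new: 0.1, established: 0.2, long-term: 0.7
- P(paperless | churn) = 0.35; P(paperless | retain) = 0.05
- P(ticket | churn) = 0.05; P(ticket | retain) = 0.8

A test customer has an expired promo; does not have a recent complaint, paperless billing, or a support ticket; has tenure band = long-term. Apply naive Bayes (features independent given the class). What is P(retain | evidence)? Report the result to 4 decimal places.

0.1139

churn: 0.55 × (1−0.35) × 0.75 × 0.45 × (1−0.35) × (1−0.05) = 0.074505234375
retain: 0.45 × (1−0.2) × 0.2 × 0.7 × (1−0.05) × (1−0.8) = 0.009576
P(retain | x) = 0.009576 / 0.084081234375 ≈ 0.1139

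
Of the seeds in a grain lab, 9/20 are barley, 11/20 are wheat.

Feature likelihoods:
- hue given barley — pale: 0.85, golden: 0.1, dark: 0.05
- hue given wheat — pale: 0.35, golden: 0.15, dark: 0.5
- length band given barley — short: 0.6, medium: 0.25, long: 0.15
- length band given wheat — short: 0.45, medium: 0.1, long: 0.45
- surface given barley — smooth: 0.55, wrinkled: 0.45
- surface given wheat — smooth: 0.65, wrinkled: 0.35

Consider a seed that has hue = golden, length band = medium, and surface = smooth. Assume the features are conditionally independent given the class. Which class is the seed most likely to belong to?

barley

barley: 0.45 × 0.1 × 0.25 × 0.55 = 0.0061875
wheat: 0.55 × 0.15 × 0.1 × 0.65 = 0.0053625
Highest score → barley.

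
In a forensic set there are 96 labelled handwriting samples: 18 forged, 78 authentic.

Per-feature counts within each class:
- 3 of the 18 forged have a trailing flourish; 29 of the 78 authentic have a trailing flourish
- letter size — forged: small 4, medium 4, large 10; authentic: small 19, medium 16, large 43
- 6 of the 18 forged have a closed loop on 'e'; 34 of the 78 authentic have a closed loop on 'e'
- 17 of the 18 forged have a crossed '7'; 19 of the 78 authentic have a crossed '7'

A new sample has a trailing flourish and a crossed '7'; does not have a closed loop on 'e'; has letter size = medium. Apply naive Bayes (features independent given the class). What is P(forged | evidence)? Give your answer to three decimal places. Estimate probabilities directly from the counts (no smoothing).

forged: (18/96) × (3/18) × (4/18) × (12/18) × (17/18) ≈ 0.00437243
authentic: (78/96) × (29/78) × (16/78) × (44/78) × (19/78) ≈ 0.0085147
P(forged | x) = 0.00437243 / 0.01288713 ≈ 0.339

0.339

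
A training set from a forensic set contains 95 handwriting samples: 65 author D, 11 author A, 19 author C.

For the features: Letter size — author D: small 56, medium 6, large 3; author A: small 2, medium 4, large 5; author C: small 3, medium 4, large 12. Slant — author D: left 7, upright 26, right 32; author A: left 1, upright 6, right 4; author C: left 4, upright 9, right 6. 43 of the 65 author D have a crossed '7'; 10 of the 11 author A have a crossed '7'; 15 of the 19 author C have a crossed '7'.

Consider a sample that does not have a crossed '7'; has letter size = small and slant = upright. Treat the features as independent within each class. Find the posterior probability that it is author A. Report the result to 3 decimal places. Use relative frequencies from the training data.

0.012

author D: (65/95) × (56/65) × (26/65) × (22/65) ≈ 0.0798057
author A: (11/95) × (2/11) × (6/11) × (1/11) ≈ 0.00104393
author C: (19/95) × (3/19) × (9/19) × (4/19) ≈ 0.00314915
P(author A | x) = 0.00104393 / 0.08399878 ≈ 0.012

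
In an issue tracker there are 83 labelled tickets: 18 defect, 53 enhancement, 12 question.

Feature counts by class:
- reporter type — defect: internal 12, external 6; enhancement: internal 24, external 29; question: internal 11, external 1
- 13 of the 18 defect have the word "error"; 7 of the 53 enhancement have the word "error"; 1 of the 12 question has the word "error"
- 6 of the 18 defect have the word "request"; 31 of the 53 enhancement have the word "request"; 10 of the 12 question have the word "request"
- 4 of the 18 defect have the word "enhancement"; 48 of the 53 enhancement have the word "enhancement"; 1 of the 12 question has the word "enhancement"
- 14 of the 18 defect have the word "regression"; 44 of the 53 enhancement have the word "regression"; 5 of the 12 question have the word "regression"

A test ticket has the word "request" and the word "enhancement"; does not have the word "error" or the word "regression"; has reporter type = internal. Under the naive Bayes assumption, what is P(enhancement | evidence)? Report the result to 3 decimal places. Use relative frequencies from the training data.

defect: (18/83) × (12/18) × (5/18) × (6/18) × (4/18) × (4/18) ≈ 0.000661081
enhancement: (53/83) × (24/53) × (46/53) × (31/53) × (48/53) × (9/53) ≈ 0.0225753
question: (12/83) × (11/12) × (11/12) × (10/12) × (1/12) × (7/12) ≈ 0.00492131
P(enhancement | x) = 0.0225753 / 0.028157691 ≈ 0.802

0.802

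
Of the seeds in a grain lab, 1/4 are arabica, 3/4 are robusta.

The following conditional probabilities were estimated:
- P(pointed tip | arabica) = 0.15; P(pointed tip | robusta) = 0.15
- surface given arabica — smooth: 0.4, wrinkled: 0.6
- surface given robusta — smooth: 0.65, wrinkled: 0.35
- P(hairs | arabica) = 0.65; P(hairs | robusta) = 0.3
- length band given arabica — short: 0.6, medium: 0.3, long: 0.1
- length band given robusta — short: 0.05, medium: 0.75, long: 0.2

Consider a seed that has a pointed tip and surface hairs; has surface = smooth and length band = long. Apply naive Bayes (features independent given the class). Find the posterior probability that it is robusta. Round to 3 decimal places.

arabica: 0.25 × 0.15 × 0.4 × 0.65 × 0.1 = 0.000975
robusta: 0.75 × 0.15 × 0.65 × 0.3 × 0.2 = 0.0043875
P(robusta | x) = 0.0043875 / 0.0053625 ≈ 0.818

0.818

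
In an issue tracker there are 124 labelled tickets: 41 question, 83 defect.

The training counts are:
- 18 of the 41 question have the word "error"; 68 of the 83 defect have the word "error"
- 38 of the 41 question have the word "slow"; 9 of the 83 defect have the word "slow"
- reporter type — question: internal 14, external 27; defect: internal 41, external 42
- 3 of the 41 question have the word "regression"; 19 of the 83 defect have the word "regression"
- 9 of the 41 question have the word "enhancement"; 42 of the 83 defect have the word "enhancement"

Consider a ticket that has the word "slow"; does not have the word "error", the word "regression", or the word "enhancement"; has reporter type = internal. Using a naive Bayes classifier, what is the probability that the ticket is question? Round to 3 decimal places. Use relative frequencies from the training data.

0.945

question: (41/124) × (23/41) × (38/41) × (14/41) × (38/41) × (32/41) ≈ 0.0424635
defect: (83/124) × (15/83) × (9/83) × (41/83) × (64/83) × (41/83) ≈ 0.00246801
P(question | x) = 0.0424635 / 0.04493151 ≈ 0.945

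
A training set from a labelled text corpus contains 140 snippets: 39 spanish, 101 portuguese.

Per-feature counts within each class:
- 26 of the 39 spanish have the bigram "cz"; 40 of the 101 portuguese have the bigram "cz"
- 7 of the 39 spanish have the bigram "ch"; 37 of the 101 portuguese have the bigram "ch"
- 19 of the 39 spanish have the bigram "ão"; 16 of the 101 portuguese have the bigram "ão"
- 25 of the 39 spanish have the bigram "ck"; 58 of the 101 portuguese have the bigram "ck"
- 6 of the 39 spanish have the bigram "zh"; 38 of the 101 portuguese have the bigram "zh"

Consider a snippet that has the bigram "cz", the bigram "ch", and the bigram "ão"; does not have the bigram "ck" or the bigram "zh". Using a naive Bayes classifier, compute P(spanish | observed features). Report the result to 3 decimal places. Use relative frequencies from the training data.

0.528

spanish: (39/140) × (26/39) × (7/39) × (19/39) × (14/39) × (33/39) ≈ 0.00493265
portuguese: (101/140) × (40/101) × (37/101) × (16/101) × (43/101) × (63/101) ≈ 0.00440329
P(spanish | x) = 0.00493265 / 0.00933594 ≈ 0.528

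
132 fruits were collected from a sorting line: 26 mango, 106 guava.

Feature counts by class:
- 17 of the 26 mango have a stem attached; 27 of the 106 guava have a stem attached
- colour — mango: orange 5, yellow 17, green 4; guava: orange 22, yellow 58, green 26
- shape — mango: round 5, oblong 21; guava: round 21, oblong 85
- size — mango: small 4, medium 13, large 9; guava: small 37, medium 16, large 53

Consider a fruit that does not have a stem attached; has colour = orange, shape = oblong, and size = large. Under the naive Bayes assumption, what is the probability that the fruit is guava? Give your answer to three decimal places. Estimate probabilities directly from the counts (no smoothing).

mango: (26/132) × (9/26) × (5/26) × (21/26) × (9/26) ≈ 0.0036659
guava: (106/132) × (79/106) × (22/106) × (85/106) × (53/106) ≈ 0.0498027
P(guava | x) = 0.0498027 / 0.0534686 ≈ 0.931

0.931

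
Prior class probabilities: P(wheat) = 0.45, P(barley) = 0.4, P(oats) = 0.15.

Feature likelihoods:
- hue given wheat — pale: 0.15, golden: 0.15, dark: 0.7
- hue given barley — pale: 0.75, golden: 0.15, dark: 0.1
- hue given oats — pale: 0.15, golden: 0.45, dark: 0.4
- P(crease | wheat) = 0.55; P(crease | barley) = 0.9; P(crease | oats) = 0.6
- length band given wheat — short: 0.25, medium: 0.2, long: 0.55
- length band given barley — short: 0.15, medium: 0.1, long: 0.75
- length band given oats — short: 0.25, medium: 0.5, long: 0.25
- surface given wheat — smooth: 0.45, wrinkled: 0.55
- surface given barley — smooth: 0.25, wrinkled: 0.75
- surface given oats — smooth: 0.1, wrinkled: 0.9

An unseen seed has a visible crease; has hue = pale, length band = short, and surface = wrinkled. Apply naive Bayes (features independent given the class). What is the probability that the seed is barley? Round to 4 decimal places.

0.7886

wheat: 0.45 × 0.15 × 0.55 × 0.25 × 0.55 = 0.0051046875
barley: 0.4 × 0.75 × 0.9 × 0.15 × 0.75 = 0.030375
oats: 0.15 × 0.15 × 0.6 × 0.25 × 0.9 = 0.0030375
P(barley | x) = 0.030375 / 0.0385171875 ≈ 0.7886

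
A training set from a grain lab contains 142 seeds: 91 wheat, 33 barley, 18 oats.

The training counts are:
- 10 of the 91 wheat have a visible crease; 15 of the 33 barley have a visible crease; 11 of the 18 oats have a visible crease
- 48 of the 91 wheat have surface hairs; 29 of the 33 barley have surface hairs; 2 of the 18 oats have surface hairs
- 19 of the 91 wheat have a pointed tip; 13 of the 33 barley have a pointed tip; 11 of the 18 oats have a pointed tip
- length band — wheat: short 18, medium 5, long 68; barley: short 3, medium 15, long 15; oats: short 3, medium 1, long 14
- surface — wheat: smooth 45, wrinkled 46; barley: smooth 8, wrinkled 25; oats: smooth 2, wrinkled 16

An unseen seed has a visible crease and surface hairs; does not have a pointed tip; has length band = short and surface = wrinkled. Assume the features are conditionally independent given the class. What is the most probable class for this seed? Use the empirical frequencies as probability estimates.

barley

wheat: (91/142) × (10/91) × (48/91) × (72/91) × (18/91) × (46/91) ≈ 0.00293867
barley: (33/142) × (15/33) × (29/33) × (20/33) × (3/33) × (25/33) ≈ 0.00387469
oats: (18/142) × (11/18) × (2/18) × (7/18) × (3/18) × (16/18) ≈ 0.000495888
Highest score → barley.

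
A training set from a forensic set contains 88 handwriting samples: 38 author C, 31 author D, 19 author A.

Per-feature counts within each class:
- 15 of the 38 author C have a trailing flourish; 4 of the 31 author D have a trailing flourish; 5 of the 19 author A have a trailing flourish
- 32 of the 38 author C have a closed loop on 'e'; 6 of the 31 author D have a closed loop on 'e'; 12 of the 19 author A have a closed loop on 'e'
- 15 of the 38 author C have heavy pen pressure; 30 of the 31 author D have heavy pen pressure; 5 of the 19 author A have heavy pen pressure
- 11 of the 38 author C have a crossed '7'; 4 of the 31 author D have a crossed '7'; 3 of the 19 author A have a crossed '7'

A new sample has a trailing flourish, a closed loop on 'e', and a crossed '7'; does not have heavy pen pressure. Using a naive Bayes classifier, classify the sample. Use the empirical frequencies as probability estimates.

author C: (38/88) × (15/38) × (32/38) × (23/38) × (11/38) ≈ 0.0251494
author D: (31/88) × (4/31) × (6/31) × (1/31) × (4/31) ≈ 0.0000366187
author A: (19/88) × (5/19) × (12/19) × (14/19) × (3/19) ≈ 0.00417501
Highest score → author C.

author C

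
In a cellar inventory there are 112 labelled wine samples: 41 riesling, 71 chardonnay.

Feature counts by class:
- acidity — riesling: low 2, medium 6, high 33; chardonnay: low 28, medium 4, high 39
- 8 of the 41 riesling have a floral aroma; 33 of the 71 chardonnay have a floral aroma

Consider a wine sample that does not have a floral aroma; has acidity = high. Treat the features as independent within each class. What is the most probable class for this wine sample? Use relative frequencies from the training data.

riesling: (41/112) × (33/41) × (33/41) ≈ 0.237152
chardonnay: (71/112) × (39/71) × (38/71) ≈ 0.186368
Highest score → riesling.

riesling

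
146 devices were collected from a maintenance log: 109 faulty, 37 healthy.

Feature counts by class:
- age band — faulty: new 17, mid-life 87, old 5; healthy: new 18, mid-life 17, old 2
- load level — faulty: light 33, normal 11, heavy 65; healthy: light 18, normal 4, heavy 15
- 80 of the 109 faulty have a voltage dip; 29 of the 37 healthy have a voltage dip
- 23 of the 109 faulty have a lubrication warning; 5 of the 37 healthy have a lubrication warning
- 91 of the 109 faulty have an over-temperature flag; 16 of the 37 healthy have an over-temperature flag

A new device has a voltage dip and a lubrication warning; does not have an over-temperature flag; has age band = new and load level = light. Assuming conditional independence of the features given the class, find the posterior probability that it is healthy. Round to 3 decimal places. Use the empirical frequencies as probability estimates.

faulty: (109/146) × (17/109) × (33/109) × (80/109) × (23/109) × (18/109) ≈ 0.000901559
healthy: (37/146) × (18/37) × (18/37) × (29/37) × (5/37) × (21/37) ≈ 0.00360556
P(healthy | x) = 0.00360556 / 0.004507119 ≈ 0.800

0.800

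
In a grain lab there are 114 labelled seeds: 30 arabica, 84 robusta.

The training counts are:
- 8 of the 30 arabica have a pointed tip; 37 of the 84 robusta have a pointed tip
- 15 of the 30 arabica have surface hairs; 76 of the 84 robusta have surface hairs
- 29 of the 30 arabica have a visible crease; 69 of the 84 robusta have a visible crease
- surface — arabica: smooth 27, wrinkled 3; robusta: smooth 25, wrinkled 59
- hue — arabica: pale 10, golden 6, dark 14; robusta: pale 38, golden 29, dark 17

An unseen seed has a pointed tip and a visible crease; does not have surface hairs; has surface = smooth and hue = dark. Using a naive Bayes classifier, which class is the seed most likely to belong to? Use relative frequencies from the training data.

arabica

arabica: (30/114) × (8/30) × (15/30) × (29/30) × (27/30) × (14/30) ≈ 0.0142456
robusta: (84/114) × (37/84) × (8/84) × (69/84) × (25/84) × (17/84) ≈ 0.00152935
Highest score → arabica.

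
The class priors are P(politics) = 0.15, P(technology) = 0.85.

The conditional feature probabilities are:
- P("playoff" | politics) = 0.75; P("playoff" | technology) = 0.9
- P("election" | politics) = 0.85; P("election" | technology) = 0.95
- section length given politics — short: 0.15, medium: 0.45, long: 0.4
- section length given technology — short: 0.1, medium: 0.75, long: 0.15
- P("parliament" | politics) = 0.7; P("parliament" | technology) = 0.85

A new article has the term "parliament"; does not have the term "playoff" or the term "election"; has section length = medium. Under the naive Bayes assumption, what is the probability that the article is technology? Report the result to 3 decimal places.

0.605

politics: 0.15 × (1−0.75) × (1−0.85) × 0.45 × 0.7 = 0.001771875
technology: 0.85 × (1−0.9) × (1−0.95) × 0.75 × 0.85 = 0.002709375
P(technology | x) = 0.002709375 / 0.00448125 ≈ 0.605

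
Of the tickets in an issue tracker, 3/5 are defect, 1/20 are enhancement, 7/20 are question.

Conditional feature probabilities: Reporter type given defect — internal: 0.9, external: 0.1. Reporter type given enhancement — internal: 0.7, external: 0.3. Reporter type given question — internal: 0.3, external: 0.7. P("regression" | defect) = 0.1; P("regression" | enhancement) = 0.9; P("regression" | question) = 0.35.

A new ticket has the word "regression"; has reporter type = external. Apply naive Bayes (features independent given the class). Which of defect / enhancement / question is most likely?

question

defect: 0.6 × 0.1 × 0.1 = 0.006
enhancement: 0.05 × 0.3 × 0.9 = 0.0135
question: 0.35 × 0.7 × 0.35 = 0.08575
Highest score → question.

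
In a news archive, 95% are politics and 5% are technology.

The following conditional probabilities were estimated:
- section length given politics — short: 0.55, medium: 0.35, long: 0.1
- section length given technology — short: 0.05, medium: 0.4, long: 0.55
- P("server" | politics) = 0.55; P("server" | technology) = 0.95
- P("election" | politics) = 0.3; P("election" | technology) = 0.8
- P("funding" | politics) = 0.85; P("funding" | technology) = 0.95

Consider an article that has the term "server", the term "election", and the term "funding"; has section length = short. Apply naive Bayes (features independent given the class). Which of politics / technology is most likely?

politics

politics: 0.95 × 0.55 × 0.55 × 0.3 × 0.85 = 0.073280625
technology: 0.05 × 0.05 × 0.95 × 0.8 × 0.95 = 0.001805
Highest score → politics.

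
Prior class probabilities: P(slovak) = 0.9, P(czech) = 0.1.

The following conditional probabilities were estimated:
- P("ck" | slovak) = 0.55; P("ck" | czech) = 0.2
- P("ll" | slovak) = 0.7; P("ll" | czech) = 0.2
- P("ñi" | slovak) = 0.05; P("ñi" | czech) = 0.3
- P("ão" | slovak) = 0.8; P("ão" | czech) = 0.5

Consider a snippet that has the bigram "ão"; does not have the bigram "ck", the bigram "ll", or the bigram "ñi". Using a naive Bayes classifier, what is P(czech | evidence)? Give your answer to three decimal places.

slovak: 0.9 × (1−0.55) × (1−0.7) × (1−0.05) × 0.8 = 0.09234
czech: 0.1 × (1−0.2) × (1−0.2) × (1−0.3) × 0.5 = 0.0224
P(czech | x) = 0.0224 / 0.11474 ≈ 0.195

0.195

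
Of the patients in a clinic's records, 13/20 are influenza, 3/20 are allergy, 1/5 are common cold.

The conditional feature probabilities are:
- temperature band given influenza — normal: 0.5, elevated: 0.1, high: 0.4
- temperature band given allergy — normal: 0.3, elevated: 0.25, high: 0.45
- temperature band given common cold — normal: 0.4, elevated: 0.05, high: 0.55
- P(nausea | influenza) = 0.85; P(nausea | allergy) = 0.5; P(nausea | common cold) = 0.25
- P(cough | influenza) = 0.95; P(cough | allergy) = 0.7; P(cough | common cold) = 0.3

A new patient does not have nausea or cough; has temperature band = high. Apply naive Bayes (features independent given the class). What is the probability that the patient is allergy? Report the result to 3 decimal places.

0.145

influenza: 0.65 × 0.4 × (1−0.85) × (1−0.95) = 0.00195
allergy: 0.15 × 0.45 × (1−0.5) × (1−0.7) = 0.010125
common cold: 0.2 × 0.55 × (1−0.25) × (1−0.3) = 0.05775
P(allergy | x) = 0.010125 / 0.069825 ≈ 0.145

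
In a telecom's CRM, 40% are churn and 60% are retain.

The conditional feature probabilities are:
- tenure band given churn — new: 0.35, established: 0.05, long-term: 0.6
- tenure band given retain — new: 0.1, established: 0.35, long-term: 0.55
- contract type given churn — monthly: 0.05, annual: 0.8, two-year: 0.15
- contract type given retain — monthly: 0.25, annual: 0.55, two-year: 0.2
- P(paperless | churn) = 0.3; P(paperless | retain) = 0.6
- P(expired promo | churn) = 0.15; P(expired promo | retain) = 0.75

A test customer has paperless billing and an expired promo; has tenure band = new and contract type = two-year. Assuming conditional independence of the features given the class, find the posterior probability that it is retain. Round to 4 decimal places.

churn: 0.4 × 0.35 × 0.15 × 0.3 × 0.15 = 0.000945
retain: 0.6 × 0.1 × 0.2 × 0.6 × 0.75 = 0.0054
P(retain | x) = 0.0054 / 0.006345 ≈ 0.8511

0.8511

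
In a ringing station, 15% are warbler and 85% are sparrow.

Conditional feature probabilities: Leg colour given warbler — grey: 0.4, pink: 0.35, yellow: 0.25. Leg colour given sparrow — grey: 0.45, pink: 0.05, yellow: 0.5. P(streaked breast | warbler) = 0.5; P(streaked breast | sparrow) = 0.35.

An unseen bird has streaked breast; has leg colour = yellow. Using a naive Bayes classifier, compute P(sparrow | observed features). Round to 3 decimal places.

warbler: 0.15 × 0.25 × 0.5 = 0.01875
sparrow: 0.85 × 0.5 × 0.35 = 0.14875
P(sparrow | x) = 0.14875 / 0.1675 ≈ 0.888

0.888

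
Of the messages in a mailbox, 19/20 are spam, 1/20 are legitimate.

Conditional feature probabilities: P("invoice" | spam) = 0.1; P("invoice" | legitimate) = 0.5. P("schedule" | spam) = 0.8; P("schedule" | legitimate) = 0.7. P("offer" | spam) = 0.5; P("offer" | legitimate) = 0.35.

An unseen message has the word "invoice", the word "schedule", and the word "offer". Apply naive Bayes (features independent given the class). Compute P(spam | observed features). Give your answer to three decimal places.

0.861

spam: 0.95 × 0.1 × 0.8 × 0.5 = 0.038
legitimate: 0.05 × 0.5 × 0.7 × 0.35 = 0.006125
P(spam | x) = 0.038 / 0.044125 ≈ 0.861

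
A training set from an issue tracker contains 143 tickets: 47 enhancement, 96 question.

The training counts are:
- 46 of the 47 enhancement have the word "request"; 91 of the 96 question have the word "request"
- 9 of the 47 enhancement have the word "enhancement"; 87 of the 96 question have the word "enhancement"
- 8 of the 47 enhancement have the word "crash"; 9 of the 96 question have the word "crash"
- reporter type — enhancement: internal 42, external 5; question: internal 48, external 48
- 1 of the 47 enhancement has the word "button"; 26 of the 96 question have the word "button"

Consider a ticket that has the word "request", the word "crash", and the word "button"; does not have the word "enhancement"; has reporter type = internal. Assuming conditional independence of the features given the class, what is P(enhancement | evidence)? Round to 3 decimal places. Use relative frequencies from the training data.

enhancement: (47/143) × (46/47) × (38/47) × (8/47) × (42/47) × (1/47) ≈ 0.000841692
question: (96/143) × (91/96) × (9/96) × (9/96) × (48/96) × (26/96) ≈ 0.000757391
P(enhancement | x) = 0.000841692 / 0.001599083 ≈ 0.526

0.526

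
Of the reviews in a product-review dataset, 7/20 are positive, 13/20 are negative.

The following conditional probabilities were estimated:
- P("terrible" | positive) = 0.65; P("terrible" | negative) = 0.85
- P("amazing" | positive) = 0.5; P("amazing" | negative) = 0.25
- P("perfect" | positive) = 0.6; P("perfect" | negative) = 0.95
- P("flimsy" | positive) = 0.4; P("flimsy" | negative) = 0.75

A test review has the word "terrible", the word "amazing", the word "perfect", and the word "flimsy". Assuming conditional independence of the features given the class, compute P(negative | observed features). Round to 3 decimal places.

positive: 0.35 × 0.65 × 0.5 × 0.6 × 0.4 = 0.0273
negative: 0.65 × 0.85 × 0.25 × 0.95 × 0.75 = 0.0984140625
P(negative | x) = 0.0984140625 / 0.1257140625 ≈ 0.783

0.783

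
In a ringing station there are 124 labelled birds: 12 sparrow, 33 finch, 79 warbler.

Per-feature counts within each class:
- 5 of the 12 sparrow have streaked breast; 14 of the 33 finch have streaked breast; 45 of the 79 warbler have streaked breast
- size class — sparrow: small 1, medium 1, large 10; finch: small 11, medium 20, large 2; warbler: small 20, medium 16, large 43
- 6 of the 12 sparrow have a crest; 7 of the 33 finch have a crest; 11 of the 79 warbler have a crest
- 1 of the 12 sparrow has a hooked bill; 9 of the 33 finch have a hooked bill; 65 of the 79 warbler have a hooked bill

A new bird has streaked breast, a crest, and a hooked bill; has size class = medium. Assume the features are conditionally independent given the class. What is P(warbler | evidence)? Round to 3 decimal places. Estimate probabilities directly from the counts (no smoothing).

sparrow: (12/124) × (5/12) × (1/12) × (6/12) × (1/12) ≈ 0.000140009
finch: (33/124) × (14/33) × (20/33) × (7/33) × (9/33) ≈ 0.00395854
warbler: (79/124) × (45/79) × (16/79) × (11/79) × (65/79) ≈ 0.00842046
P(warbler | x) = 0.00842046 / 0.012519009 ≈ 0.673

0.673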